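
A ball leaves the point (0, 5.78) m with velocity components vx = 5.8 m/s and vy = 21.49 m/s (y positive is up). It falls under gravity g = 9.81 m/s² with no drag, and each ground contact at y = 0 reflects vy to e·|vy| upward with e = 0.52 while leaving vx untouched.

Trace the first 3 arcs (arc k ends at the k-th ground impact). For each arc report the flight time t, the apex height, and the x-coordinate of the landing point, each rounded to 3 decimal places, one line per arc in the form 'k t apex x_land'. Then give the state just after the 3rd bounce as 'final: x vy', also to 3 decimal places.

1 4.635 29.318 26.886
2 2.543 7.928 41.633
3 1.322 2.144 49.301
final: 49.301 3.372

Arc 1: start y=5.780, vy=21.490 → t=4.635, apex=29.318, x_land=26.886, impact vy=-23.984
  bounce: vy ← 0.52·23.984 = 12.472
Arc 2: start y=0.000, vy=12.472 → t=2.543, apex=7.928, x_land=41.633, impact vy=-12.472
  bounce: vy ← 0.52·12.472 = 6.485
Arc 3: start y=0.000, vy=6.485 → t=1.322, apex=2.144, x_land=49.301, impact vy=-6.485
  bounce: vy ← 0.52·6.485 = 3.372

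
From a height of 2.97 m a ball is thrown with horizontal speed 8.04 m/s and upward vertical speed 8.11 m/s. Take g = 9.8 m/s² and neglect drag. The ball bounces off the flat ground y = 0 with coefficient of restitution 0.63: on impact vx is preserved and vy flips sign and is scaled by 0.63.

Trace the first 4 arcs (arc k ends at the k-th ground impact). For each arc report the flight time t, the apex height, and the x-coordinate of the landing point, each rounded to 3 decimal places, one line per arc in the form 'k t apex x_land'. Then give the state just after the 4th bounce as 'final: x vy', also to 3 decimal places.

1 1.964 6.326 15.789
2 1.432 2.511 27.299
3 0.902 0.996 34.550
4 0.568 0.396 39.119
final: 39.119 1.754

Arc 1: start y=2.970, vy=8.110 → t=1.964, apex=6.326, x_land=15.789, impact vy=-11.135
  bounce: vy ← 0.63·11.135 = 7.015
Arc 2: start y=0.000, vy=7.015 → t=1.432, apex=2.511, x_land=27.299, impact vy=-7.015
  bounce: vy ← 0.63·7.015 = 4.419
Arc 3: start y=0.000, vy=4.419 → t=0.902, apex=0.996, x_land=34.550, impact vy=-4.419
  bounce: vy ← 0.63·4.419 = 2.784
Arc 4: start y=0.000, vy=2.784 → t=0.568, apex=0.396, x_land=39.119, impact vy=-2.784
  bounce: vy ← 0.63·2.784 = 1.754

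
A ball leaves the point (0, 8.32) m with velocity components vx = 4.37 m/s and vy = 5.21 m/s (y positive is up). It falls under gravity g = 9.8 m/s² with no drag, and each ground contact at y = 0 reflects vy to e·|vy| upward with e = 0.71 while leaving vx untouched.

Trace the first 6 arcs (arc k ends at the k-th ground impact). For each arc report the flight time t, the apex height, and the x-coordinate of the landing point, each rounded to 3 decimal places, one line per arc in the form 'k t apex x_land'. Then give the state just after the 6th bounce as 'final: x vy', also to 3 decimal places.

1 1.939 9.705 8.473
2 1.998 4.892 17.206
3 1.419 2.466 23.407
4 1.007 1.243 27.809
5 0.715 0.627 30.935
6 0.508 0.316 33.154
final: 33.154 1.767

Arc 1: start y=8.320, vy=5.210 → t=1.939, apex=9.705, x_land=8.473, impact vy=-13.792
  bounce: vy ← 0.71·13.792 = 9.792
Arc 2: start y=0.000, vy=9.792 → t=1.998, apex=4.892, x_land=17.206, impact vy=-9.792
  bounce: vy ← 0.71·9.792 = 6.952
Arc 3: start y=0.000, vy=6.952 → t=1.419, apex=2.466, x_land=23.407, impact vy=-6.952
  bounce: vy ← 0.71·6.952 = 4.936
Arc 4: start y=0.000, vy=4.936 → t=1.007, apex=1.243, x_land=27.809, impact vy=-4.936
  bounce: vy ← 0.71·4.936 = 3.505
Arc 5: start y=0.000, vy=3.505 → t=0.715, apex=0.627, x_land=30.935, impact vy=-3.505
  bounce: vy ← 0.71·3.505 = 2.488
Arc 6: start y=0.000, vy=2.488 → t=0.508, apex=0.316, x_land=33.154, impact vy=-2.488
  bounce: vy ← 0.71·2.488 = 1.767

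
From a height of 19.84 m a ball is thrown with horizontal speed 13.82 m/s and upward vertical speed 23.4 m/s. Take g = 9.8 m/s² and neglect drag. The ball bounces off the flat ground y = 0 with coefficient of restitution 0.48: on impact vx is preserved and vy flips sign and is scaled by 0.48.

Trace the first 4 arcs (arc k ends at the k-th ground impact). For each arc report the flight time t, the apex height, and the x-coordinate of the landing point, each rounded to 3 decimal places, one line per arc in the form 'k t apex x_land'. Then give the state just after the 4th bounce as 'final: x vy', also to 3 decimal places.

1 5.510 47.777 76.152
2 2.998 11.008 117.580
3 1.439 2.536 137.465
4 0.691 0.584 147.010
final: 147.010 1.624

Arc 1: start y=19.840, vy=23.400 → t=5.510, apex=47.777, x_land=76.152, impact vy=-30.601
  bounce: vy ← 0.48·30.601 = 14.689
Arc 2: start y=0.000, vy=14.689 → t=2.998, apex=11.008, x_land=117.580, impact vy=-14.689
  bounce: vy ← 0.48·14.689 = 7.050
Arc 3: start y=0.000, vy=7.050 → t=1.439, apex=2.536, x_land=137.465, impact vy=-7.050
  bounce: vy ← 0.48·7.050 = 3.384
Arc 4: start y=0.000, vy=3.384 → t=0.691, apex=0.584, x_land=147.010, impact vy=-3.384
  bounce: vy ← 0.48·3.384 = 1.624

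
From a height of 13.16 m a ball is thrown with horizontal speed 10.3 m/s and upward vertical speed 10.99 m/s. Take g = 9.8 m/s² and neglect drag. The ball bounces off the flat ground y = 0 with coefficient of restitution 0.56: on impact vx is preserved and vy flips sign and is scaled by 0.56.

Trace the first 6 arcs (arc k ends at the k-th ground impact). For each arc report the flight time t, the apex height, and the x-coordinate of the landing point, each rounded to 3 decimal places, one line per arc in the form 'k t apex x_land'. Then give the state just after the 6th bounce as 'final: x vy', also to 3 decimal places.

1 3.107 19.322 32.004
2 2.224 6.059 54.912
3 1.245 1.900 67.741
4 0.697 0.596 74.925
5 0.391 0.187 78.948
6 0.219 0.059 81.200
final: 81.200 0.600

Arc 1: start y=13.160, vy=10.990 → t=3.107, apex=19.322, x_land=32.004, impact vy=-19.461
  bounce: vy ← 0.56·19.461 = 10.898
Arc 2: start y=0.000, vy=10.898 → t=2.224, apex=6.059, x_land=54.912, impact vy=-10.898
  bounce: vy ← 0.56·10.898 = 6.103
Arc 3: start y=0.000, vy=6.103 → t=1.245, apex=1.900, x_land=67.741, impact vy=-6.103
  bounce: vy ← 0.56·6.103 = 3.418
Arc 4: start y=0.000, vy=3.418 → t=0.697, apex=0.596, x_land=74.925, impact vy=-3.418
  bounce: vy ← 0.56·3.418 = 1.914
Arc 5: start y=0.000, vy=1.914 → t=0.391, apex=0.187, x_land=78.948, impact vy=-1.914
  bounce: vy ← 0.56·1.914 = 1.072
Arc 6: start y=0.000, vy=1.072 → t=0.219, apex=0.059, x_land=81.200, impact vy=-1.072
  bounce: vy ← 0.56·1.072 = 0.600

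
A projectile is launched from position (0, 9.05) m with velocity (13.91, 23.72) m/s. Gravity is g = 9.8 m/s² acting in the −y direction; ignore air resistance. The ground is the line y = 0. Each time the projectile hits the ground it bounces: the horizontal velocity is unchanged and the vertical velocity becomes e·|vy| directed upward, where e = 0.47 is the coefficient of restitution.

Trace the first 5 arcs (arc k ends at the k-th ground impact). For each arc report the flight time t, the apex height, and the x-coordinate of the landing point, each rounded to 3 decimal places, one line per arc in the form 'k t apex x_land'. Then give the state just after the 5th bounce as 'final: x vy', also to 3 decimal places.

Arc 1: start y=9.050, vy=23.720 → t=5.196, apex=37.756, x_land=72.280, impact vy=-27.203
  bounce: vy ← 0.47·27.203 = 12.786
Arc 2: start y=0.000, vy=12.786 → t=2.609, apex=8.340, x_land=108.575, impact vy=-12.786
  bounce: vy ← 0.47·12.786 = 6.009
Arc 3: start y=0.000, vy=6.009 → t=1.226, apex=1.842, x_land=125.634, impact vy=-6.009
  bounce: vy ← 0.47·6.009 = 2.824
Arc 4: start y=0.000, vy=2.824 → t=0.576, apex=0.407, x_land=133.652, impact vy=-2.824
  bounce: vy ← 0.47·2.824 = 1.327
Arc 5: start y=0.000, vy=1.327 → t=0.271, apex=0.090, x_land=137.420, impact vy=-1.327
  bounce: vy ← 0.47·1.327 = 0.624

1 5.196 37.756 72.280
2 2.609 8.340 108.575
3 1.226 1.842 125.634
4 0.576 0.407 133.652
5 0.271 0.090 137.420
final: 137.420 0.624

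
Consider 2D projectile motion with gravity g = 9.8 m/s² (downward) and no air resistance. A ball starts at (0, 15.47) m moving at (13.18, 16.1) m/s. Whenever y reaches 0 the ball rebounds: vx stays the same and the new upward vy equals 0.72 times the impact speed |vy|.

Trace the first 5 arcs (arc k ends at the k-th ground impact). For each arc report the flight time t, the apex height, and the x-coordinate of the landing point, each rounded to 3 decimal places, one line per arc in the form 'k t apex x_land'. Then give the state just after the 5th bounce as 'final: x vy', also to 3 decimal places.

Arc 1: start y=15.470, vy=16.100 → t=4.063, apex=28.695, x_land=53.548, impact vy=-23.715
  bounce: vy ← 0.72·23.715 = 17.075
Arc 2: start y=0.000, vy=17.075 → t=3.485, apex=14.875, x_land=99.476, impact vy=-17.075
  bounce: vy ← 0.72·17.075 = 12.294
Arc 3: start y=0.000, vy=12.294 → t=2.509, apex=7.711, x_land=132.545, impact vy=-12.294
  bounce: vy ← 0.72·12.294 = 8.852
Arc 4: start y=0.000, vy=8.852 → t=1.806, apex=3.998, x_land=156.354, impact vy=-8.852
  bounce: vy ← 0.72·8.852 = 6.373
Arc 5: start y=0.000, vy=6.373 → t=1.301, apex=2.072, x_land=173.497, impact vy=-6.373
  bounce: vy ← 0.72·6.373 = 4.589

1 4.063 28.695 53.548
2 3.485 14.875 99.476
3 2.509 7.711 132.545
4 1.806 3.998 156.354
5 1.301 2.072 173.497
final: 173.497 4.589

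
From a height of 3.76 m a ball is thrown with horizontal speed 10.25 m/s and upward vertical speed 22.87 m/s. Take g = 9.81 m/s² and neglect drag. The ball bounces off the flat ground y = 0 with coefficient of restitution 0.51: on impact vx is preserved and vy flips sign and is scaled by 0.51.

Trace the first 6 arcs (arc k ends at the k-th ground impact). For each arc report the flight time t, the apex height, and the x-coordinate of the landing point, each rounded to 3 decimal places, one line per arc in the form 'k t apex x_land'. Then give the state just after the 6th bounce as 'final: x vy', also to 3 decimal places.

Arc 1: start y=3.760, vy=22.870 → t=4.822, apex=30.418, x_land=49.421, impact vy=-24.430
  bounce: vy ← 0.51·24.430 = 12.459
Arc 2: start y=0.000, vy=12.459 → t=2.540, apex=7.912, x_land=75.457, impact vy=-12.459
  bounce: vy ← 0.51·12.459 = 6.354
Arc 3: start y=0.000, vy=6.354 → t=1.295, apex=2.058, x_land=88.735, impact vy=-6.354
  bounce: vy ← 0.51·6.354 = 3.241
Arc 4: start y=0.000, vy=3.241 → t=0.661, apex=0.535, x_land=95.507, impact vy=-3.241
  bounce: vy ← 0.51·3.241 = 1.653
Arc 5: start y=0.000, vy=1.653 → t=0.337, apex=0.139, x_land=98.961, impact vy=-1.653
  bounce: vy ← 0.51·1.653 = 0.843
Arc 6: start y=0.000, vy=0.843 → t=0.172, apex=0.036, x_land=100.722, impact vy=-0.843
  bounce: vy ← 0.51·0.843 = 0.430

1 4.822 30.418 49.421
2 2.540 7.912 75.457
3 1.295 2.058 88.735
4 0.661 0.535 95.507
5 0.337 0.139 98.961
6 0.172 0.036 100.722
final: 100.722 0.430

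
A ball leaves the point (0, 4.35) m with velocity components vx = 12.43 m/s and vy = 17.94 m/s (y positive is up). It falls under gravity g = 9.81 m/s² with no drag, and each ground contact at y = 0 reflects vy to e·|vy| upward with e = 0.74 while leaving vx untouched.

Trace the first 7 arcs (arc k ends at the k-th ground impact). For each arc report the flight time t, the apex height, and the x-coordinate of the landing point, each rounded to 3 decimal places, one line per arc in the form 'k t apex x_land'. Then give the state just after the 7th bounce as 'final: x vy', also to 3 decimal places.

1 3.886 20.754 48.300
2 3.044 11.365 86.141
3 2.253 6.223 114.143
4 1.667 3.408 134.865
5 1.234 1.866 150.199
6 0.913 1.022 161.546
7 0.676 0.560 169.943
final: 169.943 2.452

Arc 1: start y=4.350, vy=17.940 → t=3.886, apex=20.754, x_land=48.300, impact vy=-20.179
  bounce: vy ← 0.74·20.179 = 14.932
Arc 2: start y=0.000, vy=14.932 → t=3.044, apex=11.365, x_land=86.141, impact vy=-14.932
  bounce: vy ← 0.74·14.932 = 11.050
Arc 3: start y=0.000, vy=11.050 → t=2.253, apex=6.223, x_land=114.143, impact vy=-11.050
  bounce: vy ← 0.74·11.050 = 8.177
Arc 4: start y=0.000, vy=8.177 → t=1.667, apex=3.408, x_land=134.865, impact vy=-8.177
  bounce: vy ← 0.74·8.177 = 6.051
Arc 5: start y=0.000, vy=6.051 → t=1.234, apex=1.866, x_land=150.199, impact vy=-6.051
  bounce: vy ← 0.74·6.051 = 4.478
Arc 6: start y=0.000, vy=4.478 → t=0.913, apex=1.022, x_land=161.546, impact vy=-4.478
  bounce: vy ← 0.74·4.478 = 3.314
Arc 7: start y=0.000, vy=3.314 → t=0.676, apex=0.560, x_land=169.943, impact vy=-3.314
  bounce: vy ← 0.74·3.314 = 2.452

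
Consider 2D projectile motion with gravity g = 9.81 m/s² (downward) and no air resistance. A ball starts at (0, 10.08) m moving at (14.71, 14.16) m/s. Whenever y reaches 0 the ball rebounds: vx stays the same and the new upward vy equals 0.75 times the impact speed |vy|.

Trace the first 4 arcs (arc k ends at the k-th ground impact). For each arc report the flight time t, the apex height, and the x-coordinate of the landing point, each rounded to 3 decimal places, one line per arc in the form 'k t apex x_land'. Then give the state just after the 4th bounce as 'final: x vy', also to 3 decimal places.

Arc 1: start y=10.080, vy=14.160 → t=3.478, apex=20.299, x_land=51.158, impact vy=-19.957
  bounce: vy ← 0.75·19.957 = 14.968
Arc 2: start y=0.000, vy=14.968 → t=3.052, apex=11.418, x_land=96.045, impact vy=-14.968
  bounce: vy ← 0.75·14.968 = 11.226
Arc 3: start y=0.000, vy=11.226 → t=2.289, apex=6.423, x_land=129.711, impact vy=-11.226
  bounce: vy ← 0.75·11.226 = 8.419
Arc 4: start y=0.000, vy=8.419 → t=1.716, apex=3.613, x_land=154.960, impact vy=-8.419
  bounce: vy ← 0.75·8.419 = 6.314

1 3.478 20.299 51.158
2 3.052 11.418 96.045
3 2.289 6.423 129.711
4 1.716 3.613 154.960
final: 154.960 6.314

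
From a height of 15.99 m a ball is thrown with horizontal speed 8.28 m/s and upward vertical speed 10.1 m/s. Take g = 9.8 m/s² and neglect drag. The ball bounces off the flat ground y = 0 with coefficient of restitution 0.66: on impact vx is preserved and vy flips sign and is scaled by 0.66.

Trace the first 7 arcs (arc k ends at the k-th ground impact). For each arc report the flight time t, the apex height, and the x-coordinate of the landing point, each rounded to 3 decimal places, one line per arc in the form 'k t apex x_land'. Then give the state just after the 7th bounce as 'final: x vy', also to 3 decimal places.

1 3.110 21.195 25.754
2 2.745 9.232 48.485
3 1.812 4.022 63.487
4 1.196 1.752 73.389
5 0.789 0.763 79.924
6 0.521 0.332 84.237
7 0.344 0.145 87.084
final: 87.084 1.112

Arc 1: start y=15.990, vy=10.100 → t=3.110, apex=21.195, x_land=25.754, impact vy=-20.382
  bounce: vy ← 0.66·20.382 = 13.452
Arc 2: start y=0.000, vy=13.452 → t=2.745, apex=9.232, x_land=48.485, impact vy=-13.452
  bounce: vy ← 0.66·13.452 = 8.878
Arc 3: start y=0.000, vy=8.878 → t=1.812, apex=4.022, x_land=63.487, impact vy=-8.878
  bounce: vy ← 0.66·8.878 = 5.860
Arc 4: start y=0.000, vy=5.860 → t=1.196, apex=1.752, x_land=73.389, impact vy=-5.860
  bounce: vy ← 0.66·5.860 = 3.867
Arc 5: start y=0.000, vy=3.867 → t=0.789, apex=0.763, x_land=79.924, impact vy=-3.867
  bounce: vy ← 0.66·3.867 = 2.552
Arc 6: start y=0.000, vy=2.552 → t=0.521, apex=0.332, x_land=84.237, impact vy=-2.552
  bounce: vy ← 0.66·2.552 = 1.685
Arc 7: start y=0.000, vy=1.685 → t=0.344, apex=0.145, x_land=87.084, impact vy=-1.685
  bounce: vy ← 0.66·1.685 = 1.112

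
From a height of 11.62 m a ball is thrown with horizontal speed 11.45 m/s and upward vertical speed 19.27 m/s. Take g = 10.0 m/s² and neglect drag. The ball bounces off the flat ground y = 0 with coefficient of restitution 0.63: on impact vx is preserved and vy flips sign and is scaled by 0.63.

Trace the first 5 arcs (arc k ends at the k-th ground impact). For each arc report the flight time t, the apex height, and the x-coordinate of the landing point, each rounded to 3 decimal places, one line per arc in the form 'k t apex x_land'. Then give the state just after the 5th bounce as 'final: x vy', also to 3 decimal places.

Arc 1: start y=11.620, vy=19.270 → t=4.384, apex=30.187, x_land=50.198, impact vy=-24.571
  bounce: vy ← 0.63·24.571 = 15.480
Arc 2: start y=0.000, vy=15.480 → t=3.096, apex=11.981, x_land=85.646, impact vy=-15.480
  bounce: vy ← 0.63·15.480 = 9.752
Arc 3: start y=0.000, vy=9.752 → t=1.950, apex=4.755, x_land=107.979, impact vy=-9.752
  bounce: vy ← 0.63·9.752 = 6.144
Arc 4: start y=0.000, vy=6.144 → t=1.229, apex=1.887, x_land=122.049, impact vy=-6.144
  bounce: vy ← 0.63·6.144 = 3.871
Arc 5: start y=0.000, vy=3.871 → t=0.774, apex=0.749, x_land=130.912, impact vy=-3.871
  bounce: vy ← 0.63·3.871 = 2.439

1 4.384 30.187 50.198
2 3.096 11.981 85.646
3 1.950 4.755 107.979
4 1.229 1.887 122.049
5 0.774 0.749 130.912
final: 130.912 2.439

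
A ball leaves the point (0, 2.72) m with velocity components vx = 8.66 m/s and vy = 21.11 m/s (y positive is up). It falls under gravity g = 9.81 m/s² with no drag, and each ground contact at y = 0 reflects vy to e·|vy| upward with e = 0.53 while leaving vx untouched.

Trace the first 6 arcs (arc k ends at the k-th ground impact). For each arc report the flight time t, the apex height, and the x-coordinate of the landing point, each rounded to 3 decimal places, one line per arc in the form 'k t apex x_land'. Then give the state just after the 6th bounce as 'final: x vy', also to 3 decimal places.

Arc 1: start y=2.720, vy=21.110 → t=4.429, apex=25.433, x_land=38.355, impact vy=-22.338
  bounce: vy ← 0.53·22.338 = 11.839
Arc 2: start y=0.000, vy=11.839 → t=2.414, apex=7.144, x_land=59.258, impact vy=-11.839
  bounce: vy ← 0.53·11.839 = 6.275
Arc 3: start y=0.000, vy=6.275 → t=1.279, apex=2.007, x_land=70.336, impact vy=-6.275
  bounce: vy ← 0.53·6.275 = 3.326
Arc 4: start y=0.000, vy=3.326 → t=0.678, apex=0.564, x_land=76.208, impact vy=-3.326
  bounce: vy ← 0.53·3.326 = 1.763
Arc 5: start y=0.000, vy=1.763 → t=0.359, apex=0.158, x_land=79.320, impact vy=-1.763
  bounce: vy ← 0.53·1.763 = 0.934
Arc 6: start y=0.000, vy=0.934 → t=0.190, apex=0.044, x_land=80.969, impact vy=-0.934
  bounce: vy ← 0.53·0.934 = 0.495

1 4.429 25.433 38.355
2 2.414 7.144 59.258
3 1.279 2.007 70.336
4 0.678 0.564 76.208
5 0.359 0.158 79.320
6 0.190 0.044 80.969
final: 80.969 0.495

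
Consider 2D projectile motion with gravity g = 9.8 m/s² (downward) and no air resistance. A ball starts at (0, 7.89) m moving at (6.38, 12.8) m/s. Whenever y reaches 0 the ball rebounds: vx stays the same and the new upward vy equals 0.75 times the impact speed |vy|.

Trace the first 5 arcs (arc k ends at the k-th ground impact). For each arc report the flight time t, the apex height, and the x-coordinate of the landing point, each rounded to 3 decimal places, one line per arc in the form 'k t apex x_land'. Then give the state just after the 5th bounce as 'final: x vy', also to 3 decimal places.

Arc 1: start y=7.890, vy=12.800 → t=3.127, apex=16.249, x_land=19.951, impact vy=-17.846
  bounce: vy ← 0.75·17.846 = 13.385
Arc 2: start y=0.000, vy=13.385 → t=2.732, apex=9.140, x_land=37.379, impact vy=-13.385
  bounce: vy ← 0.75·13.385 = 10.038
Arc 3: start y=0.000, vy=10.038 → t=2.049, apex=5.141, x_land=50.449, impact vy=-10.038
  bounce: vy ← 0.75·10.038 = 7.529
Arc 4: start y=0.000, vy=7.529 → t=1.536, apex=2.892, x_land=60.252, impact vy=-7.529
  bounce: vy ← 0.75·7.529 = 5.647
Arc 5: start y=0.000, vy=5.647 → t=1.152, apex=1.627, x_land=67.604, impact vy=-5.647
  bounce: vy ← 0.75·5.647 = 4.235

1 3.127 16.249 19.951
2 2.732 9.140 37.379
3 2.049 5.141 50.449
4 1.536 2.892 60.252
5 1.152 1.627 67.604
final: 67.604 4.235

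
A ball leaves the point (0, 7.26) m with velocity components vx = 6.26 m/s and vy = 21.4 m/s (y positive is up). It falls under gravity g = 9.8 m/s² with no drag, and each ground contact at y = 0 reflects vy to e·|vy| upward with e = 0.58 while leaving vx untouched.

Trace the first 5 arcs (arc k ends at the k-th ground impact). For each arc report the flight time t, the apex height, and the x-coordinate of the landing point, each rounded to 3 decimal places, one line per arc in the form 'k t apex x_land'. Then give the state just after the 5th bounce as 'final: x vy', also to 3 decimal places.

Arc 1: start y=7.260, vy=21.400 → t=4.684, apex=30.625, x_land=29.320, impact vy=-24.500
  bounce: vy ← 0.58·24.500 = 14.210
Arc 2: start y=0.000, vy=14.210 → t=2.900, apex=10.302, x_land=47.474, impact vy=-14.210
  bounce: vy ← 0.58·14.210 = 8.242
Arc 3: start y=0.000, vy=8.242 → t=1.682, apex=3.466, x_land=58.003, impact vy=-8.242
  bounce: vy ← 0.58·8.242 = 4.780
Arc 4: start y=0.000, vy=4.780 → t=0.976, apex=1.166, x_land=64.110, impact vy=-4.780
  bounce: vy ← 0.58·4.780 = 2.773
Arc 5: start y=0.000, vy=2.773 → t=0.566, apex=0.392, x_land=67.652, impact vy=-2.773
  bounce: vy ← 0.58·2.773 = 1.608

1 4.684 30.625 29.320
2 2.900 10.302 47.474
3 1.682 3.466 58.003
4 0.976 1.166 64.110
5 0.566 0.392 67.652
final: 67.652 1.608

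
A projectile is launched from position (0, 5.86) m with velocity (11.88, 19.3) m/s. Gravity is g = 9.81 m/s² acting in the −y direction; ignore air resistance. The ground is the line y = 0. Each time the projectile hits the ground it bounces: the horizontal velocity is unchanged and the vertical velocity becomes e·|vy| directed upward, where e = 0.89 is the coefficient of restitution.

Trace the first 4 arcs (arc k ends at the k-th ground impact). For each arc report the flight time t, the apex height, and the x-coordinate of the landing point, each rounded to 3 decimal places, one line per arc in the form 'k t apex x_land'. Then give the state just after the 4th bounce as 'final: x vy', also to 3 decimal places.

1 4.218 24.845 50.110
2 4.006 19.680 97.702
3 3.565 15.588 140.060
4 3.173 12.348 177.758
final: 177.758 13.853

Arc 1: start y=5.860, vy=19.300 → t=4.218, apex=24.845, x_land=50.110, impact vy=-22.079
  bounce: vy ← 0.89·22.079 = 19.650
Arc 2: start y=0.000, vy=19.650 → t=4.006, apex=19.680, x_land=97.702, impact vy=-19.650
  bounce: vy ← 0.89·19.650 = 17.488
Arc 3: start y=0.000, vy=17.488 → t=3.565, apex=15.588, x_land=140.060, impact vy=-17.488
  bounce: vy ← 0.89·17.488 = 15.565
Arc 4: start y=0.000, vy=15.565 → t=3.173, apex=12.348, x_land=177.758, impact vy=-15.565
  bounce: vy ← 0.89·15.565 = 13.853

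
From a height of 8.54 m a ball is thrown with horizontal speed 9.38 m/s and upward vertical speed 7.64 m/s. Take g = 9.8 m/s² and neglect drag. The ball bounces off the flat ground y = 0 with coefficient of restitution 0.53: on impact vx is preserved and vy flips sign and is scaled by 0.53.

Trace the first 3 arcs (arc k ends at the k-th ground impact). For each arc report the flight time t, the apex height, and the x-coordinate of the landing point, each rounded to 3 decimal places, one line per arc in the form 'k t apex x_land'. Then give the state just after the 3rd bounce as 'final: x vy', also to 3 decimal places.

Arc 1: start y=8.540, vy=7.640 → t=2.313, apex=11.518, x_land=21.694, impact vy=-15.025
  bounce: vy ← 0.53·15.025 = 7.963
Arc 2: start y=0.000, vy=7.963 → t=1.625, apex=3.235, x_land=36.938, impact vy=-7.963
  bounce: vy ← 0.53·7.963 = 4.221
Arc 3: start y=0.000, vy=4.221 → t=0.861, apex=0.909, x_land=45.017, impact vy=-4.221
  bounce: vy ← 0.53·4.221 = 2.237

1 2.313 11.518 21.694
2 1.625 3.235 36.938
3 0.861 0.909 45.017
final: 45.017 2.237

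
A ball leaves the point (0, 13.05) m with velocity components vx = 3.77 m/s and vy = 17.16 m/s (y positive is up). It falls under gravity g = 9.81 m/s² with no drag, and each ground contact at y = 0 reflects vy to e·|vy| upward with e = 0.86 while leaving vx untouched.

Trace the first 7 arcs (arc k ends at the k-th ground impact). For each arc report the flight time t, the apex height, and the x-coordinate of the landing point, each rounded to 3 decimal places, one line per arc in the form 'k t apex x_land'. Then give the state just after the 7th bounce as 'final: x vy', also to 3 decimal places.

1 4.141 28.058 15.611
2 4.114 20.752 31.120
3 3.538 15.348 44.458
4 3.043 11.352 55.928
5 2.617 8.396 65.793
6 2.250 6.209 74.277
7 1.935 4.592 81.572
final: 81.572 8.163

Arc 1: start y=13.050, vy=17.160 → t=4.141, apex=28.058, x_land=15.611, impact vy=-23.463
  bounce: vy ← 0.86·23.463 = 20.178
Arc 2: start y=0.000, vy=20.178 → t=4.114, apex=20.752, x_land=31.120, impact vy=-20.178
  bounce: vy ← 0.86·20.178 = 17.353
Arc 3: start y=0.000, vy=17.353 → t=3.538, apex=15.348, x_land=44.458, impact vy=-17.353
  bounce: vy ← 0.86·17.353 = 14.924
Arc 4: start y=0.000, vy=14.924 → t=3.043, apex=11.352, x_land=55.928, impact vy=-14.924
  bounce: vy ← 0.86·14.924 = 12.834
Arc 5: start y=0.000, vy=12.834 → t=2.617, apex=8.396, x_land=65.793, impact vy=-12.834
  bounce: vy ← 0.86·12.834 = 11.038
Arc 6: start y=0.000, vy=11.038 → t=2.250, apex=6.209, x_land=74.277, impact vy=-11.038
  bounce: vy ← 0.86·11.038 = 9.492
Arc 7: start y=0.000, vy=9.492 → t=1.935, apex=4.592, x_land=81.572, impact vy=-9.492
  bounce: vy ← 0.86·9.492 = 8.163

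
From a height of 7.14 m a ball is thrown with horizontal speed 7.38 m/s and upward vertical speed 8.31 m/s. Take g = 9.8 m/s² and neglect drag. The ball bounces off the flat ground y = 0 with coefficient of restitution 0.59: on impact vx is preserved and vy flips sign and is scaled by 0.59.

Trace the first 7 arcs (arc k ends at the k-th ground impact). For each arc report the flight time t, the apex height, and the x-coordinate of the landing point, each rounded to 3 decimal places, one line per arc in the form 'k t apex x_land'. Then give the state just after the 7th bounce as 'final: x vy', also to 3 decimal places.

Arc 1: start y=7.140, vy=8.310 → t=2.323, apex=10.663, x_land=17.145, impact vy=-14.457
  bounce: vy ← 0.59·14.457 = 8.530
Arc 2: start y=0.000, vy=8.530 → t=1.741, apex=3.712, x_land=29.991, impact vy=-8.530
  bounce: vy ← 0.59·8.530 = 5.032
Arc 3: start y=0.000, vy=5.032 → t=1.027, apex=1.292, x_land=37.571, impact vy=-5.032
  bounce: vy ← 0.59·5.032 = 2.969
Arc 4: start y=0.000, vy=2.969 → t=0.606, apex=0.450, x_land=42.043, impact vy=-2.969
  bounce: vy ← 0.59·2.969 = 1.752
Arc 5: start y=0.000, vy=1.752 → t=0.358, apex=0.157, x_land=44.681, impact vy=-1.752
  bounce: vy ← 0.59·1.752 = 1.034
Arc 6: start y=0.000, vy=1.034 → t=0.211, apex=0.055, x_land=46.238, impact vy=-1.034
  bounce: vy ← 0.59·1.034 = 0.610
Arc 7: start y=0.000, vy=0.610 → t=0.124, apex=0.019, x_land=47.156, impact vy=-0.610
  bounce: vy ← 0.59·0.610 = 0.360

1 2.323 10.663 17.145
2 1.741 3.712 29.991
3 1.027 1.292 37.571
4 0.606 0.450 42.043
5 0.358 0.157 44.681
6 0.211 0.055 46.238
7 0.124 0.019 47.156
final: 47.156 0.360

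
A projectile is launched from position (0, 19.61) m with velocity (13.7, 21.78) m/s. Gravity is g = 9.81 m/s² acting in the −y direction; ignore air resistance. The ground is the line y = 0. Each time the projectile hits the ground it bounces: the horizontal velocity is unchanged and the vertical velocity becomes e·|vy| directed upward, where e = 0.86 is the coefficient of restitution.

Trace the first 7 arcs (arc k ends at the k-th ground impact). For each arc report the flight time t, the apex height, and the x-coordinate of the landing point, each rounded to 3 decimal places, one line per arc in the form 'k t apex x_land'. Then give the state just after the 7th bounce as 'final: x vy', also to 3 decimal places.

1 5.208 43.788 71.350
2 5.139 32.385 141.755
3 4.420 23.952 202.304
4 3.801 17.715 254.376
5 3.269 13.102 299.158
6 2.811 9.690 337.670
7 2.418 7.167 370.791
final: 370.791 10.198

Arc 1: start y=19.610, vy=21.780 → t=5.208, apex=43.788, x_land=71.350, impact vy=-29.311
  bounce: vy ← 0.86·29.311 = 25.207
Arc 2: start y=0.000, vy=25.207 → t=5.139, apex=32.385, x_land=141.755, impact vy=-25.207
  bounce: vy ← 0.86·25.207 = 21.678
Arc 3: start y=0.000, vy=21.678 → t=4.420, apex=23.952, x_land=202.304, impact vy=-21.678
  bounce: vy ← 0.86·21.678 = 18.643
Arc 4: start y=0.000, vy=18.643 → t=3.801, apex=17.715, x_land=254.376, impact vy=-18.643
  bounce: vy ← 0.86·18.643 = 16.033
Arc 5: start y=0.000, vy=16.033 → t=3.269, apex=13.102, x_land=299.158, impact vy=-16.033
  bounce: vy ← 0.86·16.033 = 13.789
Arc 6: start y=0.000, vy=13.789 → t=2.811, apex=9.690, x_land=337.670, impact vy=-13.789
  bounce: vy ← 0.86·13.789 = 11.858
Arc 7: start y=0.000, vy=11.858 → t=2.418, apex=7.167, x_land=370.791, impact vy=-11.858
  bounce: vy ← 0.86·11.858 = 10.198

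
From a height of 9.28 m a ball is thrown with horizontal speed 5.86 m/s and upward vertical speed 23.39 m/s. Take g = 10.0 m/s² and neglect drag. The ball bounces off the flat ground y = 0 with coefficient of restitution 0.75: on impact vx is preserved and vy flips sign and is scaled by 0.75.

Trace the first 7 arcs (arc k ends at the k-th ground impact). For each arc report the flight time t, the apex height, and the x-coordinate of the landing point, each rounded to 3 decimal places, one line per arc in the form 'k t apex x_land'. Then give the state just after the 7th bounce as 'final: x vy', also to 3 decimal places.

Arc 1: start y=9.280, vy=23.390 → t=5.046, apex=36.635, x_land=29.569, impact vy=-27.068
  bounce: vy ← 0.75·27.068 = 20.301
Arc 2: start y=0.000, vy=20.301 → t=4.060, apex=20.607, x_land=53.362, impact vy=-20.301
  bounce: vy ← 0.75·20.301 = 15.226
Arc 3: start y=0.000, vy=15.226 → t=3.045, apex=11.591, x_land=71.206, impact vy=-15.226
  bounce: vy ← 0.75·15.226 = 11.419
Arc 4: start y=0.000, vy=11.419 → t=2.284, apex=6.520, x_land=84.590, impact vy=-11.419
  bounce: vy ← 0.75·11.419 = 8.565
Arc 5: start y=0.000, vy=8.565 → t=1.713, apex=3.668, x_land=94.628, impact vy=-8.565
  bounce: vy ← 0.75·8.565 = 6.423
Arc 6: start y=0.000, vy=6.423 → t=1.285, apex=2.063, x_land=102.156, impact vy=-6.423
  bounce: vy ← 0.75·6.423 = 4.818
Arc 7: start y=0.000, vy=4.818 → t=0.964, apex=1.160, x_land=107.802, impact vy=-4.818
  bounce: vy ← 0.75·4.818 = 3.613

1 5.046 36.635 29.569
2 4.060 20.607 53.362
3 3.045 11.591 71.206
4 2.284 6.520 84.590
5 1.713 3.668 94.628
6 1.285 2.063 102.156
7 0.964 1.160 107.802
final: 107.802 3.613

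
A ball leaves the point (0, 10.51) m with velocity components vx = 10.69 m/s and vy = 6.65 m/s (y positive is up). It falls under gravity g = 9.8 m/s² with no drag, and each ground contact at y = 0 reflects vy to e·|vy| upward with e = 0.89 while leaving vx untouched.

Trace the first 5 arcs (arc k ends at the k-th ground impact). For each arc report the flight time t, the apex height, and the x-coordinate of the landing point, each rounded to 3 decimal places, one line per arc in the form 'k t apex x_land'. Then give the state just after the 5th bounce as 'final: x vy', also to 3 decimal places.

Arc 1: start y=10.510, vy=6.650 → t=2.293, apex=12.766, x_land=24.509, impact vy=-15.818
  bounce: vy ← 0.89·15.818 = 14.078
Arc 2: start y=0.000, vy=14.078 → t=2.873, apex=10.112, x_land=55.222, impact vy=-14.078
  bounce: vy ← 0.89·14.078 = 12.530
Arc 3: start y=0.000, vy=12.530 → t=2.557, apex=8.010, x_land=82.558, impact vy=-12.530
  bounce: vy ← 0.89·12.530 = 11.151
Arc 4: start y=0.000, vy=11.151 → t=2.276, apex=6.345, x_land=106.886, impact vy=-11.151
  bounce: vy ← 0.89·11.151 = 9.925
Arc 5: start y=0.000, vy=9.925 → t=2.025, apex=5.026, x_land=128.538, impact vy=-9.925
  bounce: vy ← 0.89·9.925 = 8.833

1 2.293 12.766 24.509
2 2.873 10.112 55.222
3 2.557 8.010 82.558
4 2.276 6.345 106.886
5 2.025 5.026 128.538
final: 128.538 8.833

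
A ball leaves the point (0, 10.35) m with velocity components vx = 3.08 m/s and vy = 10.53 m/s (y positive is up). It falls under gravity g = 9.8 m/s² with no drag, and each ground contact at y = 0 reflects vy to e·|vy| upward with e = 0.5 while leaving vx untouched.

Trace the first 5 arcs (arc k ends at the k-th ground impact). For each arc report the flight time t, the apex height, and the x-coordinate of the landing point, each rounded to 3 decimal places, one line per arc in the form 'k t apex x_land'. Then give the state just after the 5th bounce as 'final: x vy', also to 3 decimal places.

1 2.882 16.007 8.876
2 1.807 4.002 14.443
3 0.904 1.000 17.227
4 0.452 0.250 18.618
5 0.226 0.063 19.314
final: 19.314 0.554

Arc 1: start y=10.350, vy=10.530 → t=2.882, apex=16.007, x_land=8.876, impact vy=-17.713
  bounce: vy ← 0.5·17.713 = 8.856
Arc 2: start y=0.000, vy=8.856 → t=1.807, apex=4.002, x_land=14.443, impact vy=-8.856
  bounce: vy ← 0.5·8.856 = 4.428
Arc 3: start y=0.000, vy=4.428 → t=0.904, apex=1.000, x_land=17.227, impact vy=-4.428
  bounce: vy ← 0.5·4.428 = 2.214
Arc 4: start y=0.000, vy=2.214 → t=0.452, apex=0.250, x_land=18.618, impact vy=-2.214
  bounce: vy ← 0.5·2.214 = 1.107
Arc 5: start y=0.000, vy=1.107 → t=0.226, apex=0.063, x_land=19.314, impact vy=-1.107
  bounce: vy ← 0.5·1.107 = 0.554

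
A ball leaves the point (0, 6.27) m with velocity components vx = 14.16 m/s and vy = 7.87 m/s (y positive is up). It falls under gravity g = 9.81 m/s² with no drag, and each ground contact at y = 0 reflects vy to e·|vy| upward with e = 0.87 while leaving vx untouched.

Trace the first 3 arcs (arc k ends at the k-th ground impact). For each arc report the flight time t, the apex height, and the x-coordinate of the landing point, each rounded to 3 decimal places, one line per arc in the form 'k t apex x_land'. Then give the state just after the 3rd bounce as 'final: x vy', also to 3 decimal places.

1 2.189 9.427 30.990
2 2.412 7.135 65.147
3 2.099 5.401 94.863
final: 94.863 8.956

Arc 1: start y=6.270, vy=7.870 → t=2.189, apex=9.427, x_land=30.990, impact vy=-13.600
  bounce: vy ← 0.87·13.600 = 11.832
Arc 2: start y=0.000, vy=11.832 → t=2.412, apex=7.135, x_land=65.147, impact vy=-11.832
  bounce: vy ← 0.87·11.832 = 10.294
Arc 3: start y=0.000, vy=10.294 → t=2.099, apex=5.401, x_land=94.863, impact vy=-10.294
  bounce: vy ← 0.87·10.294 = 8.956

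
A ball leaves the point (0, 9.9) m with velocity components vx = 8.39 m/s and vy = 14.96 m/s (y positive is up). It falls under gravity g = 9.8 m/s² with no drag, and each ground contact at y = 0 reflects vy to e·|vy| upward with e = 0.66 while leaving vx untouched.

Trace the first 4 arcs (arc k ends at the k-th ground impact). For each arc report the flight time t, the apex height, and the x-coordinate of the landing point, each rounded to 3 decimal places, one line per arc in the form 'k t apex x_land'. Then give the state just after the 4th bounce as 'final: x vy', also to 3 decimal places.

Arc 1: start y=9.900, vy=14.960 → t=3.612, apex=21.318, x_land=30.308, impact vy=-20.441
  bounce: vy ← 0.66·20.441 = 13.491
Arc 2: start y=0.000, vy=13.491 → t=2.753, apex=9.286, x_land=53.408, impact vy=-13.491
  bounce: vy ← 0.66·13.491 = 8.904
Arc 3: start y=0.000, vy=8.904 → t=1.817, apex=4.045, x_land=68.654, impact vy=-8.904
  bounce: vy ← 0.66·8.904 = 5.877
Arc 4: start y=0.000, vy=5.877 → t=1.199, apex=1.762, x_land=78.717, impact vy=-5.877
  bounce: vy ← 0.66·5.877 = 3.879

1 3.612 21.318 30.308
2 2.753 9.286 53.408
3 1.817 4.045 68.654
4 1.199 1.762 78.717
final: 78.717 3.879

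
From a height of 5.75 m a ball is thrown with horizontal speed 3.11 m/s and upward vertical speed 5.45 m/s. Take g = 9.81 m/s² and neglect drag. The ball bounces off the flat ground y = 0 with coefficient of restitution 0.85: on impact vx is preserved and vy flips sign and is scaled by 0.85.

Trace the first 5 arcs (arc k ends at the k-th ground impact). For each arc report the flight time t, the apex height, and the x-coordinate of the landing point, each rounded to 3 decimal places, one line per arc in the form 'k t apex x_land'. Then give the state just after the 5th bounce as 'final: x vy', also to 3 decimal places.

Arc 1: start y=5.750, vy=5.450 → t=1.772, apex=7.264, x_land=5.512, impact vy=-11.938
  bounce: vy ← 0.85·11.938 = 10.147
Arc 2: start y=0.000, vy=10.147 → t=2.069, apex=5.248, x_land=11.946, impact vy=-10.147
  bounce: vy ← 0.85·10.147 = 8.625
Arc 3: start y=0.000, vy=8.625 → t=1.758, apex=3.792, x_land=17.415, impact vy=-8.625
  bounce: vy ← 0.85·8.625 = 7.331
Arc 4: start y=0.000, vy=7.331 → t=1.495, apex=2.740, x_land=22.064, impact vy=-7.331
  bounce: vy ← 0.85·7.331 = 6.232
Arc 5: start y=0.000, vy=6.232 → t=1.270, apex=1.979, x_land=26.015, impact vy=-6.232
  bounce: vy ← 0.85·6.232 = 5.297

1 1.772 7.264 5.512
2 2.069 5.248 11.946
3 1.758 3.792 17.415
4 1.495 2.740 22.064
5 1.270 1.979 26.015
final: 26.015 5.297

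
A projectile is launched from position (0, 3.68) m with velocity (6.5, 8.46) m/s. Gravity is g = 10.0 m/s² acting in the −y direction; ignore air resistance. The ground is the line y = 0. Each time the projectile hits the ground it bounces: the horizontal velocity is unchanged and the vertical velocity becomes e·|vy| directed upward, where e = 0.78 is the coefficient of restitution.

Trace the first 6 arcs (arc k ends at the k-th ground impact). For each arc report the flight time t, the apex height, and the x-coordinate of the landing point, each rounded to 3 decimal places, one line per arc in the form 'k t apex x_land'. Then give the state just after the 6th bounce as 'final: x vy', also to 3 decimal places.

Arc 1: start y=3.680, vy=8.460 → t=2.051, apex=7.259, x_land=13.331, impact vy=-12.049
  bounce: vy ← 0.78·12.049 = 9.398
Arc 2: start y=0.000, vy=9.398 → t=1.880, apex=4.416, x_land=25.548, impact vy=-9.398
  bounce: vy ← 0.78·9.398 = 7.330
Arc 3: start y=0.000, vy=7.330 → t=1.466, apex=2.687, x_land=35.078, impact vy=-7.330
  bounce: vy ← 0.78·7.330 = 5.718
Arc 4: start y=0.000, vy=5.718 → t=1.144, apex=1.635, x_land=42.511, impact vy=-5.718
  bounce: vy ← 0.78·5.718 = 4.460
Arc 5: start y=0.000, vy=4.460 → t=0.892, apex=0.995, x_land=48.308, impact vy=-4.460
  bounce: vy ← 0.78·4.460 = 3.479
Arc 6: start y=0.000, vy=3.479 → t=0.696, apex=0.605, x_land=52.831, impact vy=-3.479
  bounce: vy ← 0.78·3.479 = 2.713

1 2.051 7.259 13.331
2 1.880 4.416 25.548
3 1.466 2.687 35.078
4 1.144 1.635 42.511
5 0.892 0.995 48.308
6 0.696 0.605 52.831
final: 52.831 2.713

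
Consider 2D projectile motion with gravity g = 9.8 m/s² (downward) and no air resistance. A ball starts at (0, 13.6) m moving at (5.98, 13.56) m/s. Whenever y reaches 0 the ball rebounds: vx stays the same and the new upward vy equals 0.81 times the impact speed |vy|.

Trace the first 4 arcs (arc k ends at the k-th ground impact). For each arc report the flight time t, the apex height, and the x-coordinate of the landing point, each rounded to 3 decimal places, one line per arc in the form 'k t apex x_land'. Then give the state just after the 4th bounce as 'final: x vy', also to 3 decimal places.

1 3.549 22.981 21.225
2 3.508 15.078 42.205
3 2.842 9.893 59.199
4 2.302 6.491 72.964
final: 72.964 9.136

Arc 1: start y=13.600, vy=13.560 → t=3.549, apex=22.981, x_land=21.225, impact vy=-21.223
  bounce: vy ← 0.81·21.223 = 17.191
Arc 2: start y=0.000, vy=17.191 → t=3.508, apex=15.078, x_land=42.205, impact vy=-17.191
  bounce: vy ← 0.81·17.191 = 13.925
Arc 3: start y=0.000, vy=13.925 → t=2.842, apex=9.893, x_land=59.199, impact vy=-13.925
  bounce: vy ← 0.81·13.925 = 11.279
Arc 4: start y=0.000, vy=11.279 → t=2.302, apex=6.491, x_land=72.964, impact vy=-11.279
  bounce: vy ← 0.81·11.279 = 9.136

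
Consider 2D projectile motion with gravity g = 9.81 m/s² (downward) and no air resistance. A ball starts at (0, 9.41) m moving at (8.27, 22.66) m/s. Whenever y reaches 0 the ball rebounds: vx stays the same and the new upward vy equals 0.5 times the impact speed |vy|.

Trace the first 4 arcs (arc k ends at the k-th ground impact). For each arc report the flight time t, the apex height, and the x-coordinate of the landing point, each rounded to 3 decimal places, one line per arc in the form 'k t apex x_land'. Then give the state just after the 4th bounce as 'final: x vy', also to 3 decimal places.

Arc 1: start y=9.410, vy=22.660 → t=5.003, apex=35.581, x_land=41.377, impact vy=-26.422
  bounce: vy ← 0.5·26.422 = 13.211
Arc 2: start y=0.000, vy=13.211 → t=2.693, apex=8.895, x_land=63.650, impact vy=-13.211
  bounce: vy ← 0.5·13.211 = 6.605
Arc 3: start y=0.000, vy=6.605 → t=1.347, apex=2.224, x_land=74.787, impact vy=-6.605
  bounce: vy ← 0.5·6.605 = 3.303
Arc 4: start y=0.000, vy=3.303 → t=0.673, apex=0.556, x_land=80.356, impact vy=-3.303
  bounce: vy ← 0.5·3.303 = 1.651

1 5.003 35.581 41.377
2 2.693 8.895 63.650
3 1.347 2.224 74.787
4 0.673 0.556 80.356
final: 80.356 1.651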